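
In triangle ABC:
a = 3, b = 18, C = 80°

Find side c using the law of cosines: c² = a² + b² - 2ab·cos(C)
c² = 3² + 18² − 2·3·18·cos(80°)
cos(80°) ≈ 0.173648
c² ≈ 9 + 324 − 108·(0.173648) ≈ 333 − 18.754 ≈ 314.246
c ≈ √314.246 ≈ 17.727

c = 17.73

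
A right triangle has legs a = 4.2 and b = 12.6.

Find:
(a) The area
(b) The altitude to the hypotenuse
(a) The legs are perpendicular, so Area = ½·a·b = ½·4.2·12.6 = ½·52.92 = 26.46
(b) Hypotenuse c = √(a² + b²) = √(17.64 + 158.76) = √176.4 ≈ 13.2816
    Area = ½·c·h_c  ⇒  h_c = 2·Area/c = 52.92/13.2816 ≈ 3.98447

Area = 26.46, h_c = 3.984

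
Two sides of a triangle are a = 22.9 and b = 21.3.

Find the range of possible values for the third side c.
Triangle inequality: |a − b| < c < a + b
|a − b| = |22.9 − 21.3| = 1.6
a + b = 22.9 + 21.3 = 44.2

1.6 < c < 44.2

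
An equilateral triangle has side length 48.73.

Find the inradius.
r = Area/s with s the semi-perimeter.
Area = (√3/4)·48.73² = (√3/4)·2374.6129 ≈ 0.433013·2374.6129 ≈ 1028.24
s = 3·48.73/2 = 73.095
r ≈ 1028.24/73.095 ≈ 14.0671
(Equivalently r = side/(2√3) = 48.73/3.4641 ≈ 14.0671.)

r = 14.07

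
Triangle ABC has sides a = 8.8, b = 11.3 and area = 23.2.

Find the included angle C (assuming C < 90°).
Area = ½·a·b·sin(C)  ⇒  sin(C) = 2·Area/(a·b) = 2·23.2/(8.8·11.3) = 46.4/99.44 ≈ 0.466613
C = arcsin(0.466613) ≈ 27.8147° (taking the acute solution since C < 90°)

C = 27.81°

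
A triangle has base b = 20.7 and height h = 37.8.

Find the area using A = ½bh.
A = ½·b·h = ½·20.7·37.8 = ½·782.46 = 391.23

Area = 391.23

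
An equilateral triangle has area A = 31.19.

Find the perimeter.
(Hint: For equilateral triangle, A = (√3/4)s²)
A = (√3/4)s²  ⇒  s² = 4A/√3 = 4·31.19/√3 = 124.76/1.73205 ≈ 72.0302
s ≈ √72.0302 ≈ 8.48706
Perimeter = 3s ≈ 3·8.48706 ≈ 25.4612

Perimeter = 25.46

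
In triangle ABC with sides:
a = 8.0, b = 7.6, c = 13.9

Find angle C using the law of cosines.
c² = a² + b² − 2ab·cos(C)  ⇒  cos(C) = (a² + b² − c²)/(2ab)
cos(C) = (8.0² + 7.6² − 13.9²)/(2·8.0·7.6) = (64 + 57.76 − 193.21)/121.6 = -71.45/121.6 ≈ -0.587582
C = arccos(-0.587582) ≈ 125.986°

C = 126°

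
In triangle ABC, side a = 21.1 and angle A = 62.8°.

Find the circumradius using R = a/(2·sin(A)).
R = a/(2·sin(A)) = 21.1/(2·sin(62.8°))
sin(62.8°) ≈ 0.889416
R ≈ 21.1/(2·0.889416) = 21.1/1.77883 ≈ 11.8617

R = 11.86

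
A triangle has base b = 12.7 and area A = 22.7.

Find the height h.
A = ½·b·h  ⇒  h = 2A/b = 2·22.7/12.7 = 45.4/12.7 ≈ 3.5748

h = 3.575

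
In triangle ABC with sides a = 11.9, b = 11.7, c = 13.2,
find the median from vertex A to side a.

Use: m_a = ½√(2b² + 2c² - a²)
m_a = ½√(2·11.7² + 2·13.2² − 11.9²) = ½√(2·136.89 + 2·174.24 − 141.61) = ½√(273.78 + 348.48 − 141.61) = ½√480.65
√480.65 ≈ 21.9237, so m_a ≈ 10.9619

m_a = 10.96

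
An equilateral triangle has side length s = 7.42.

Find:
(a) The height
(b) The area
(a) The height splits the triangle into two 30-60-90 halves: h = s·√3/2 = 7.42·1.73205/2 ≈ 12.8518/2 ≈ 6.42591
(b) Area = (√3/4)·s² = (√3/4)·7.42² = (√3/4)·55.0564 ≈ 0.433013·55.0564 ≈ 23.8401

Height = 6.426, Area = 23.84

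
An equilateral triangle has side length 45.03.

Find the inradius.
r = Area/s with s the semi-perimeter.
Area = (√3/4)·45.03² = (√3/4)·2027.7009 ≈ 0.433013·2027.7009 ≈ 878.02
s = 3·45.03/2 = 67.545
r ≈ 878.02/67.545 ≈ 12.999
(Equivalently r = side/(2√3) = 45.03/3.4641 ≈ 12.999.)

r = 13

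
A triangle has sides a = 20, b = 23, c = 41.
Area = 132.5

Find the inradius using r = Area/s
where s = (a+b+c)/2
s = (20 + 23 + 41)/2 = 84/2 = 42
r = Area/s = 132.5/42 ≈ 3.15476

r = 3.155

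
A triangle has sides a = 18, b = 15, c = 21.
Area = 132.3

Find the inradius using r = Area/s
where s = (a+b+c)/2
s = (18 + 15 + 21)/2 = 54/2 = 27
r = Area/s = 132.3/27 ≈ 4.9

r = 4.9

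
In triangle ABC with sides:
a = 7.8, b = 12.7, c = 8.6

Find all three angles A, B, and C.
Law of cosines for each angle (a² = 60.84, b² = 161.29, c² = 73.96):
cos(A) = (b² + c² − a²)/(2bc) = (161.29 + 73.96 − 60.84)/(2·12.7·8.6) = 174.41/218.44 ≈ 0.798434  ⇒  A ≈ 37.0191°
cos(B) = (a² + c² − b²)/(2ac) = (60.84 + 73.96 − 161.29)/(2·7.8·8.6) = -26.49/134.16 ≈ -0.197451  ⇒  B ≈ 101.388°
cos(C) = (a² + b² − c²)/(2ab) = (60.84 + 161.29 − 73.96)/(2·7.8·12.7) = 148.17/198.12 ≈ 0.74788  ⇒  C ≈ 41.5929°
Check: A + B + C ≈ 180°

A = 37.02°, B = 101.4°, C = 41.59°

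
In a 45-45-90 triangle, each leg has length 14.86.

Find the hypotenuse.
In a 45-45-90 triangle the sides are in ratio 1 : 1 : √2, so hypotenuse = leg·√2.
Hypotenuse = 14.86·√2 ≈ 14.86·1.41421 ≈ 21.0152

Hypotenuse = 14.86√2 = 21.02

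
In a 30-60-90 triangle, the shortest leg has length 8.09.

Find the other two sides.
In a 30-60-90 triangle the sides are in ratio 1 : √3 : 2 (short leg : long leg : hypotenuse).
Long leg = 8.09·√3 ≈ 8.09·1.73205 ≈ 14.0123
Hypotenuse = 2·8.09 = 16.18

Long leg = 8.09√3 = 14.01, Hypotenuse = 16.18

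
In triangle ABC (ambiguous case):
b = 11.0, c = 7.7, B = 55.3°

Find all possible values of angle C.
b/sin(B) = c/sin(C)  ⇒  sin(C) = c·sin(B)/b = 7.7·sin(55.3°)/11.0
sin(55.3°) ≈ 0.822144
sin(C) ≈ 7.7·0.822144/11.0 ≈ 6.33051/11.0 ≈ 0.575501
Candidate 1: C₁ = arcsin(0.575501) ≈ 35.1347°  →  A = 180° − 55.3° − 35.1347° ≈ 89.5653° > 0, valid
Candidate 2: C₂ = 180° − C₁ ≈ 144.865°  →  A = 180° − 55.3° − 144.865° ≈ -20.1653° ≤ 0, not a valid triangle

C = 35.13° (one solution)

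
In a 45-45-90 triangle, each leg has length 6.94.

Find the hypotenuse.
In a 45-45-90 triangle the sides are in ratio 1 : 1 : √2, so hypotenuse = leg·√2.
Hypotenuse = 6.94·√2 ≈ 6.94·1.41421 ≈ 9.81464

Hypotenuse = 6.94√2 = 9.815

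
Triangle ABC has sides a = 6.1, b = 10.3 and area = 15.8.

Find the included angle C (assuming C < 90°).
Area = ½·a·b·sin(C)  ⇒  sin(C) = 2·Area/(a·b) = 2·15.8/(6.1·10.3) = 31.6/62.83 ≈ 0.502944
C = arcsin(0.502944) ≈ 30.195° (taking the acute solution since C < 90°)

C = 30.19°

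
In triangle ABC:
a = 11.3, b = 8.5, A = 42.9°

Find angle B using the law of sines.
a/sin(A) = b/sin(B)  ⇒  sin(B) = b·sin(A)/a = 8.5·sin(42.9°)/11.3
sin(42.9°) ≈ 0.680721
sin(B) ≈ 8.5·0.680721/11.3 ≈ 5.78613/11.3 ≈ 0.512047
B = arcsin(0.512047) ≈ 30.8003°
(Since b ≤ a we need B ≤ A, so the obtuse alternative 180° − 30.8003° ≈ 149.2° is rejected.)

B = 30.8°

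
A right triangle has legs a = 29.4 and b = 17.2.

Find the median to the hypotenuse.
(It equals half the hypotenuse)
Hypotenuse c = √(a² + b²) = √(864.36 + 295.84) = √1160.2 ≈ 34.0617
Median to hypotenuse = c/2 ≈ 34.0617/2 ≈ 17.0309

Median = 17.03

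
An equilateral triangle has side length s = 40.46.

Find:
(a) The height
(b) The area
(a) The height splits the triangle into two 30-60-90 halves: h = s·√3/2 = 40.46·1.73205/2 ≈ 70.0788/2 ≈ 35.0394
(b) Area = (√3/4)·s² = (√3/4)·40.46² = (√3/4)·1637.0116 ≈ 0.433013·1637.0116 ≈ 708.847

Height = 35.04, Area = 708.8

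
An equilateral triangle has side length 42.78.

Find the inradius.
r = Area/s with s the semi-perimeter.
Area = (√3/4)·42.78² = (√3/4)·1830.1284 ≈ 0.433013·1830.1284 ≈ 792.469
s = 3·42.78/2 = 64.17
r ≈ 792.469/64.17 ≈ 12.3495
(Equivalently r = side/(2√3) = 42.78/3.4641 ≈ 12.3495.)

r = 12.35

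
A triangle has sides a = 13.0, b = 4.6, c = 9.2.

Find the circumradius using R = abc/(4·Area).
First find the area with Heron's formula.
s = (13.0 + 4.6 + 9.2)/2 = 13.4
Area = √(s(s−a)(s−b)(s−c)) = √(13.4·0.4·8.8·4.2) ≈ √198.106 ≈ 14.075
abc = 13.0·4.6·9.2 = 550.16
R = abc/(4·Area) ≈ 550.16/(4·14.075) = 550.16/56.3 ≈ 9.77194

R = 9.772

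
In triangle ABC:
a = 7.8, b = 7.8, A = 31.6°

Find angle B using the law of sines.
a/sin(A) = b/sin(B)  ⇒  sin(B) = b·sin(A)/a = 7.8·sin(31.6°)/7.8
sin(31.6°) ≈ 0.523986
sin(B) ≈ 7.8·0.523986/7.8 ≈ 4.08709/7.8 ≈ 0.523986
B = arcsin(0.523986) ≈ 31.6°
(Since b ≤ a we need B ≤ A, so the obtuse alternative 180° − 31.6° ≈ 148.4° is rejected.)

B = 31.6°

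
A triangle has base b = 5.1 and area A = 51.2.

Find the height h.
A = ½·b·h  ⇒  h = 2A/b = 2·51.2/5.1 = 102.4/5.1 ≈ 20.0784

h = 20.08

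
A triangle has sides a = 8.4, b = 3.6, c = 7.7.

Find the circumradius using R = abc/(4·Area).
First find the area with Heron's formula.
s = (8.4 + 3.6 + 7.7)/2 = 9.85
Area = √(s(s−a)(s−b)(s−c)) = √(9.85·1.45·6.25·2.15) ≈ √191.921 ≈ 13.8536
abc = 8.4·3.6·7.7 = 232.848
R = abc/(4·Area) ≈ 232.848/(4·13.8536) = 232.848/55.4142 ≈ 4.20195

R = 4.202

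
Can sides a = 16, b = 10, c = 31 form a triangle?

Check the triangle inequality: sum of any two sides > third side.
a + b vs c: 16 + 10 = 26 ≤ 31  ✗
a + c vs b: 16 + 31 = 47 > 10  ✓
b + c vs a: 10 + 31 = 41 > 16  ✓

No: 16 + 10 = 26 is not > 31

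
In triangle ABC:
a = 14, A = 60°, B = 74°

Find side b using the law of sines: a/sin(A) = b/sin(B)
a/sin(A) = b/sin(B)  ⇒  b = a·sin(B)/sin(A) = 14·sin(74°)/sin(60°)
sin(74°) ≈ 0.961262, sin(60°) ≈ 0.866025
b ≈ 14·0.961262/0.866025 ≈ 13.4577/0.866025 ≈ 15.5396

b = 15.54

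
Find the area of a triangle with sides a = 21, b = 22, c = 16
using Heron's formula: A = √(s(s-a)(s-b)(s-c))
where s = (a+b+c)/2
s = (21 + 22 + 16)/2 = 59/2 = 29.5
s − a = 8.5, s − b = 7.5, s − c = 13.5
s(s−a)(s−b)(s−c) = 29.5·8.5·7.5·13.5 = 25388.4375
Area = √25388.4375 ≈ 159.337

s = 29.5, Area = 159.3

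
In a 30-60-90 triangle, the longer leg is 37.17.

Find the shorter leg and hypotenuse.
In a 30-60-90 triangle the sides are in ratio 1 : √3 : 2, so short leg = long leg/√3 and hypotenuse = 2·(short leg).
Short leg = 37.17/√3 ≈ 37.17/1.73205 ≈ 21.4601
Hypotenuse = 2·21.4601 ≈ 42.9202

Short leg = 21.46, Hypotenuse = 42.92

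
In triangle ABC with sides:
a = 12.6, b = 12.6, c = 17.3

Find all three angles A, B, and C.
Law of cosines for each angle (a² = 158.76, b² = 158.76, c² = 299.29):
cos(A) = (b² + c² − a²)/(2bc) = (158.76 + 299.29 − 158.76)/(2·12.6·17.3) = 299.29/435.96 ≈ 0.686508  ⇒  A ≈ 46.6457°
cos(B) = (a² + c² − b²)/(2ac) = (158.76 + 299.29 − 158.76)/(2·12.6·17.3) = 299.29/435.96 ≈ 0.686508  ⇒  B ≈ 46.6457°
cos(C) = (a² + b² − c²)/(2ab) = (158.76 + 158.76 − 299.29)/(2·12.6·12.6) = 18.23/317.52 ≈ 0.0574137  ⇒  C ≈ 86.7086°
Check: A + B + C ≈ 180°

A = 46.65°, B = 46.65°, C = 86.71°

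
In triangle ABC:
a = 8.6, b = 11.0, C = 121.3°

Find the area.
Two sides and the included angle (SAS): A = ½·a·b·sin(C) = ½·8.6·11.0·sin(121.3°)
sin(121.3°) ≈ 0.854459
A ≈ ½·94.6·0.854459 = 47.3·0.854459 ≈ 40.4159

Area = 40.42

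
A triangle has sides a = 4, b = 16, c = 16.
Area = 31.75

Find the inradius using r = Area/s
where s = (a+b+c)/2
s = (4 + 16 + 16)/2 = 36/2 = 18
r = Area/s = 31.75/18 ≈ 1.76389

r = 1.764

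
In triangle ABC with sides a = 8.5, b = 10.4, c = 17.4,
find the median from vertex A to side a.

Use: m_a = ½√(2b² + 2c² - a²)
m_a = ½√(2·10.4² + 2·17.4² − 8.5²) = ½√(2·108.16 + 2·302.76 − 72.25) = ½√(216.32 + 605.52 − 72.25) = ½√749.59
√749.59 ≈ 27.3786, so m_a ≈ 13.6893

m_a = 13.69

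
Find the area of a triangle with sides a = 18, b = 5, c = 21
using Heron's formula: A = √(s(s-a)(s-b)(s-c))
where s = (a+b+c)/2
s = (18 + 5 + 21)/2 = 44/2 = 22
s − a = 4, s − b = 17, s − c = 1
s(s−a)(s−b)(s−c) = 22·4·17·1 = 1496
Area = √1496 ≈ 38.6782

s = 22.0, Area = 38.68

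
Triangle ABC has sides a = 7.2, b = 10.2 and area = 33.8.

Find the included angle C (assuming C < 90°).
Area = ½·a·b·sin(C)  ⇒  sin(C) = 2·Area/(a·b) = 2·33.8/(7.2·10.2) = 67.6/73.44 ≈ 0.920479
C = arcsin(0.920479) ≈ 66.9963° (taking the acute solution since C < 90°)

C = 67°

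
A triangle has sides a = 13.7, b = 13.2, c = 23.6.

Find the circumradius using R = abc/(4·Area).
First find the area with Heron's formula.
s = (13.7 + 13.2 + 23.6)/2 = 25.25
Area = √(s(s−a)(s−b)(s−c)) = √(25.25·11.55·12.05·1.65) ≈ √5798.48 ≈ 76.1478
abc = 13.7·13.2·23.6 = 4267.824
R = abc/(4·Area) ≈ 4267.824/(4·76.1478) = 4267.824/304.591 ≈ 14.0117

R = 14.01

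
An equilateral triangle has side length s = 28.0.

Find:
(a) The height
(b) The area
(a) The height splits the triangle into two 30-60-90 halves: h = s·√3/2 = 28.0·1.73205/2 ≈ 48.4974/2 ≈ 24.2487
(b) Area = (√3/4)·s² = (√3/4)·28.0² = (√3/4)·784 ≈ 0.433013·784 ≈ 339.482

Height = 24.25, Area = 339.5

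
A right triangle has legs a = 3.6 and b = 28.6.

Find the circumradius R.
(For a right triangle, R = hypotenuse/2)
Hypotenuse c = √(a² + b²) = √(12.96 + 817.96) = √830.92 ≈ 28.8257
R = c/2 ≈ 28.8257/2 ≈ 14.4128

R = 14.41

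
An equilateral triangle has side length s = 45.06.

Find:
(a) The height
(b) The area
(a) The height splits the triangle into two 30-60-90 halves: h = s·√3/2 = 45.06·1.73205/2 ≈ 78.0462/2 ≈ 39.0231
(b) Area = (√3/4)·s² = (√3/4)·45.06² = (√3/4)·2030.4036 ≈ 0.433013·2030.4036 ≈ 879.191

Height = 39.02, Area = 879.2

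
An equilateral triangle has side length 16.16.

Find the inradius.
r = Area/s with s the semi-perimeter.
Area = (√3/4)·16.16² = (√3/4)·261.1456 ≈ 0.433013·261.1456 ≈ 113.079
s = 3·16.16/2 = 24.24
r ≈ 113.079/24.24 ≈ 4.66499
(Equivalently r = side/(2√3) = 16.16/3.4641 ≈ 4.66499.)

r = 4.665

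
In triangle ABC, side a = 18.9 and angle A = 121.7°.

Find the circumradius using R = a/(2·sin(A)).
R = a/(2·sin(A)) = 18.9/(2·sin(121.7°))
sin(121.7°) ≈ 0.850811
R ≈ 18.9/(2·0.850811) = 18.9/1.70162 ≈ 11.107

R = 11.11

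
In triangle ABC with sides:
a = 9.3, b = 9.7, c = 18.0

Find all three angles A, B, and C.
Law of cosines for each angle (a² = 86.49, b² = 94.09, c² = 324):
cos(A) = (b² + c² − a²)/(2bc) = (94.09 + 324 − 86.49)/(2·9.7·18.0) = 331.6/349.2 ≈ 0.949599  ⇒  A ≈ 18.2683°
cos(B) = (a² + c² − b²)/(2ac) = (86.49 + 324 − 94.09)/(2·9.3·18.0) = 316.4/334.8 ≈ 0.945042  ⇒  B ≈ 19.0837°
cos(C) = (a² + b² − c²)/(2ab) = (86.49 + 94.09 − 324)/(2·9.3·9.7) = -143.42/180.42 ≈ -0.794923  ⇒  C ≈ 142.648°
Check: A + B + C ≈ 180°

A = 18.27°, B = 19.08°, C = 142.6°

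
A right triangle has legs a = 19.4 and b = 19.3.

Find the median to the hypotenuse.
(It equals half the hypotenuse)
Hypotenuse c = √(a² + b²) = √(376.36 + 372.49) = √748.85 ≈ 27.3651
Median to hypotenuse = c/2 ≈ 27.3651/2 ≈ 13.6826

Median = 13.68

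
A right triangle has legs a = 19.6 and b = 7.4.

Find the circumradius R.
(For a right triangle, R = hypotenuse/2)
Hypotenuse c = √(a² + b²) = √(384.16 + 54.76) = √438.92 ≈ 20.9504
R = c/2 ≈ 20.9504/2 ≈ 10.4752

R = 10.48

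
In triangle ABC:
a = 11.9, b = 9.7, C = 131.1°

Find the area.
Two sides and the included angle (SAS): A = ½·a·b·sin(C) = ½·11.9·9.7·sin(131.1°)
sin(131.1°) ≈ 0.753563
A ≈ ½·115.43·0.753563 = 57.715·0.753563 ≈ 43.4919

Area = 43.49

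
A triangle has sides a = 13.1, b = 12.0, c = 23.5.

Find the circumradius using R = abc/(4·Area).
First find the area with Heron's formula.
s = (13.1 + 12.0 + 23.5)/2 = 24.3
Area = √(s(s−a)(s−b)(s−c)) = √(24.3·11.2·12.3·0.8) ≈ √2678.05 ≈ 51.7499
abc = 13.1·12.0·23.5 = 3694.2
R = abc/(4·Area) ≈ 3694.2/(4·51.7499) = 3694.2/207 ≈ 17.8464

R = 17.85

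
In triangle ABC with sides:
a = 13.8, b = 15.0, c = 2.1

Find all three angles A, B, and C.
Law of cosines for each angle (a² = 190.44, b² = 225, c² = 4.41):
cos(A) = (b² + c² − a²)/(2bc) = (225 + 4.41 − 190.44)/(2·15.0·2.1) = 38.97/63 ≈ 0.618571  ⇒  A ≈ 51.7881°
cos(B) = (a² + c² − b²)/(2ac) = (190.44 + 4.41 − 225)/(2·13.8·2.1) = -30.15/57.96 ≈ -0.520186  ⇒  B ≈ 121.345°
cos(C) = (a² + b² − c²)/(2ab) = (190.44 + 225 − 4.41)/(2·13.8·15.0) = 411.03/414 ≈ 0.992826  ⇒  C ≈ 6.86714°
Check: A + B + C ≈ 180°

A = 51.79°, B = 121.3°, C = 6.867°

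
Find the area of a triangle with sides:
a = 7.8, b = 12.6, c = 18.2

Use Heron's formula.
s = (7.8 + 12.6 + 18.2)/2 = 38.6/2 = 19.3
s − a = 11.5, s − b = 6.7, s − c = 1.1
s(s−a)(s−b)(s−c) = 19.3·11.5·6.7·1.1 ≈ 1635.77
Area = √1635.77 ≈ 40.4447

Area = 40.44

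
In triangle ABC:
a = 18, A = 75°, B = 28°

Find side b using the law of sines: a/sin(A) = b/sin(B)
a/sin(A) = b/sin(B)  ⇒  b = a·sin(B)/sin(A) = 18·sin(28°)/sin(75°)
sin(28°) ≈ 0.469472, sin(75°) ≈ 0.965926
b ≈ 18·0.469472/0.965926 ≈ 8.45049/0.965926 ≈ 8.74859

b = 8.749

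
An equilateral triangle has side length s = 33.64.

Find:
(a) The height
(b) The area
(a) The height splits the triangle into two 30-60-90 halves: h = s·√3/2 = 33.64·1.73205/2 ≈ 58.2662/2 ≈ 29.1331
(b) Area = (√3/4)·s² = (√3/4)·33.64² = (√3/4)·1131.6496 ≈ 0.433013·1131.6496 ≈ 490.019

Height = 29.13, Area = 490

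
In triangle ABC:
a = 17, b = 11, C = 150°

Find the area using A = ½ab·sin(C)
A = ½·a·b·sin(C) = ½·17·11·sin(150°)
sin(150°) ≈ 0.5
A ≈ ½·187·0.5 = 93.5·0.5 ≈ 46.75

Area = 46.75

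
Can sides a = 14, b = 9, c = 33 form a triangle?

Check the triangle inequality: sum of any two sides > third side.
a + b vs c: 14 + 9 = 23 ≤ 33  ✗
a + c vs b: 14 + 33 = 47 > 9  ✓
b + c vs a: 9 + 33 = 42 > 14  ✓

No: 14 + 9 = 23 is not > 33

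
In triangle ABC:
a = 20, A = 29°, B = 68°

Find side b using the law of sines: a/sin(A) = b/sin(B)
a/sin(A) = b/sin(B)  ⇒  b = a·sin(B)/sin(A) = 20·sin(68°)/sin(29°)
sin(68°) ≈ 0.927184, sin(29°) ≈ 0.48481
b ≈ 20·0.927184/0.48481 ≈ 18.5437/0.48481 ≈ 38.2494

b = 38.25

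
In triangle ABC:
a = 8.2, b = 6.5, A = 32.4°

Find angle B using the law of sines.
a/sin(A) = b/sin(B)  ⇒  sin(B) = b·sin(A)/a = 6.5·sin(32.4°)/8.2
sin(32.4°) ≈ 0.535827
sin(B) ≈ 6.5·0.535827/8.2 ≈ 3.48287/8.2 ≈ 0.424741
B = arcsin(0.424741) ≈ 25.1343°
(Since b ≤ a we need B ≤ A, so the obtuse alternative 180° − 25.1343° ≈ 154.866° is rejected.)

B = 25.13°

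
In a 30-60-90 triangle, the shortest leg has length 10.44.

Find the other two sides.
In a 30-60-90 triangle the sides are in ratio 1 : √3 : 2 (short leg : long leg : hypotenuse).
Long leg = 10.44·√3 ≈ 10.44·1.73205 ≈ 18.0826
Hypotenuse = 2·10.44 = 20.88

Long leg = 10.44√3 = 18.08, Hypotenuse = 20.88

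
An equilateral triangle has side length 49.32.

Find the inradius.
r = Area/s with s the semi-perimeter.
Area = (√3/4)·49.32² = (√3/4)·2432.4624 ≈ 0.433013·2432.4624 ≈ 1053.29
s = 3·49.32/2 = 73.98
r ≈ 1053.29/73.98 ≈ 14.2375
(Equivalently r = side/(2√3) = 49.32/3.4641 ≈ 14.2375.)

r = 14.24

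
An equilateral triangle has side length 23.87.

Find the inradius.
r = Area/s with s the semi-perimeter.
Area = (√3/4)·23.87² = (√3/4)·569.7769 ≈ 0.433013·569.7769 ≈ 246.721
s = 3·23.87/2 = 35.805
r ≈ 246.721/35.805 ≈ 6.89068
(Equivalently r = side/(2√3) = 23.87/3.4641 ≈ 6.89068.)

r = 6.891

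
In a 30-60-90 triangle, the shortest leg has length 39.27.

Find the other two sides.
In a 30-60-90 triangle the sides are in ratio 1 : √3 : 2 (short leg : long leg : hypotenuse).
Long leg = 39.27·√3 ≈ 39.27·1.73205 ≈ 68.0176
Hypotenuse = 2·39.27 = 78.54

Long leg = 39.27√3 = 68.02, Hypotenuse = 78.54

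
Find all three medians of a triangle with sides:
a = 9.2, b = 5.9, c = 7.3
Median formula: m_a = ½√(2b² + 2c² − a²) (and cyclically). a² = 84.64, b² = 34.81, c² = 53.29.
m_a = ½√(2·34.81 + 2·53.29 − 84.64) = ½√91.56 ≈ ½·9.5687 ≈ 4.78435
m_b = ½√(2·84.64 + 2·53.29 − 34.81) = ½√241.05 ≈ ½·15.5258 ≈ 7.76289
m_c = ½√(2·84.64 + 2·34.81 − 53.29) = ½√185.61 ≈ ½·13.6239 ≈ 6.81194

m_a = 4.784, m_b = 7.763, m_c = 6.812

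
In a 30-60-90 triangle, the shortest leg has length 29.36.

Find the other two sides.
In a 30-60-90 triangle the sides are in ratio 1 : √3 : 2 (short leg : long leg : hypotenuse).
Long leg = 29.36·√3 ≈ 29.36·1.73205 ≈ 50.853
Hypotenuse = 2·29.36 = 58.72

Long leg = 29.36√3 = 50.85, Hypotenuse = 58.72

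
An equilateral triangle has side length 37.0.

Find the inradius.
r = Area/s with s the semi-perimeter.
Area = (√3/4)·37.0² = (√3/4)·1369 ≈ 0.433013·1369 ≈ 592.794
s = 3·37.0/2 = 55.5
r ≈ 592.794/55.5 ≈ 10.681
(Equivalently r = side/(2√3) = 37.0/3.4641 ≈ 10.681.)

r = 10.68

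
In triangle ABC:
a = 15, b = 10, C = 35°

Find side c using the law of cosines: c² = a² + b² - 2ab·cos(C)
c² = 15² + 10² − 2·15·10·cos(35°)
cos(35°) ≈ 0.819152
c² ≈ 225 + 100 − 300·(0.819152) ≈ 325 − 245.746 ≈ 79.2544
c ≈ √79.2544 ≈ 8.90249

c = 8.902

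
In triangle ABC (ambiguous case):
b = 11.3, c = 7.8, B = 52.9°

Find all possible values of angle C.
b/sin(B) = c/sin(C)  ⇒  sin(C) = c·sin(B)/b = 7.8·sin(52.9°)/11.3
sin(52.9°) ≈ 0.797584
sin(C) ≈ 7.8·0.797584/11.3 ≈ 6.22115/11.3 ≈ 0.550545
Candidate 1: C₁ = arcsin(0.550545) ≈ 33.4044°  →  A = 180° − 52.9° − 33.4044° ≈ 93.6956° > 0, valid
Candidate 2: C₂ = 180° − C₁ ≈ 146.596°  →  A = 180° − 52.9° − 146.596° ≈ -19.4956° ≤ 0, not a valid triangle

C = 33.4° (one solution)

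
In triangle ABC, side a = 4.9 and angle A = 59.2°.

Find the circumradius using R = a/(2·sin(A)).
R = a/(2·sin(A)) = 4.9/(2·sin(59.2°))
sin(59.2°) ≈ 0.85896
R ≈ 4.9/(2·0.85896) = 4.9/1.71792 ≈ 2.85229

R = 2.852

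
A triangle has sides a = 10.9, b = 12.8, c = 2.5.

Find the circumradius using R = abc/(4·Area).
First find the area with Heron's formula.
s = (10.9 + 12.8 + 2.5)/2 = 13.1
Area = √(s(s−a)(s−b)(s−c)) = √(13.1·2.2·0.3·10.6) ≈ √91.6476 ≈ 9.57328
abc = 10.9·12.8·2.5 = 348.8
R = abc/(4·Area) ≈ 348.8/(4·9.57328) = 348.8/38.2931 ≈ 9.10869

R = 9.109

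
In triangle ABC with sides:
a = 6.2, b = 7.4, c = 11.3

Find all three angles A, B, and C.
Law of cosines for each angle (a² = 38.44, b² = 54.76, c² = 127.69):
cos(A) = (b² + c² − a²)/(2bc) = (54.76 + 127.69 − 38.44)/(2·7.4·11.3) = 144.01/167.24 ≈ 0.861098  ⇒  A ≈ 30.5599°
cos(B) = (a² + c² − b²)/(2ac) = (38.44 + 127.69 − 54.76)/(2·6.2·11.3) = 111.37/140.12 ≈ 0.794819  ⇒  B ≈ 37.3619°
cos(C) = (a² + b² − c²)/(2ab) = (38.44 + 54.76 − 127.69)/(2·6.2·7.4) = -34.49/91.76 ≈ -0.375872  ⇒  C ≈ 112.078°
Check: A + B + C ≈ 180°

A = 30.56°, B = 37.36°, C = 112.1°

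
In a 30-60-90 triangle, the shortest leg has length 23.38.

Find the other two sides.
In a 30-60-90 triangle the sides are in ratio 1 : √3 : 2 (short leg : long leg : hypotenuse).
Long leg = 23.38·√3 ≈ 23.38·1.73205 ≈ 40.4953
Hypotenuse = 2·23.38 = 46.76

Long leg = 23.38√3 = 40.5, Hypotenuse = 46.76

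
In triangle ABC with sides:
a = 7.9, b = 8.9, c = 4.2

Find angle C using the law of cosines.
c² = a² + b² − 2ab·cos(C)  ⇒  cos(C) = (a² + b² − c²)/(2ab)
cos(C) = (7.9² + 8.9² − 4.2²)/(2·7.9·8.9) = (62.41 + 79.21 − 17.64)/140.62 = 123.98/140.62 ≈ 0.881667
C = arccos(0.881667) ≈ 28.1559°

C = 28.16°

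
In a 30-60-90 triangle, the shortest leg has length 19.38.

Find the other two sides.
In a 30-60-90 triangle the sides are in ratio 1 : √3 : 2 (short leg : long leg : hypotenuse).
Long leg = 19.38·√3 ≈ 19.38·1.73205 ≈ 33.5671
Hypotenuse = 2·19.38 = 38.76

Long leg = 19.38√3 = 33.57, Hypotenuse = 38.76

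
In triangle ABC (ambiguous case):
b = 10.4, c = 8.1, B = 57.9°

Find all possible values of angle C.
b/sin(B) = c/sin(C)  ⇒  sin(C) = c·sin(B)/b = 8.1·sin(57.9°)/10.4
sin(57.9°) ≈ 0.847122
sin(C) ≈ 8.1·0.847122/10.4 ≈ 6.86169/10.4 ≈ 0.659778
Candidate 1: C₁ = arcsin(0.659778) ≈ 41.2829°  →  A = 180° − 57.9° − 41.2829° ≈ 80.8171° > 0, valid
Candidate 2: C₂ = 180° − C₁ ≈ 138.717°  →  A = 180° − 57.9° − 138.717° ≈ -16.6171° ≤ 0, not a valid triangle

C = 41.28° (one solution)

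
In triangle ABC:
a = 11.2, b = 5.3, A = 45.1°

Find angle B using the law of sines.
a/sin(A) = b/sin(B)  ⇒  sin(B) = b·sin(A)/a = 5.3·sin(45.1°)/11.2
sin(45.1°) ≈ 0.70834
sin(B) ≈ 5.3·0.70834/11.2 ≈ 3.7542/11.2 ≈ 0.335197
B = arcsin(0.335197) ≈ 19.5845°
(Since b ≤ a we need B ≤ A, so the obtuse alternative 180° − 19.5845° ≈ 160.416° is rejected.)

B = 19.58°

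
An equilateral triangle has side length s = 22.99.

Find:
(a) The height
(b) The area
(a) The height splits the triangle into two 30-60-90 halves: h = s·√3/2 = 22.99·1.73205/2 ≈ 39.8198/2 ≈ 19.9099
(b) Area = (√3/4)·s² = (√3/4)·22.99² = (√3/4)·528.5401 ≈ 0.433013·528.5401 ≈ 228.865

Height = 19.91, Area = 228.9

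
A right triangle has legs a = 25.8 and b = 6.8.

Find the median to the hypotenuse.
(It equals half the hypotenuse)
Hypotenuse c = √(a² + b²) = √(665.64 + 46.24) = √711.88 ≈ 26.6811
Median to hypotenuse = c/2 ≈ 26.6811/2 ≈ 13.3405

Median = 13.34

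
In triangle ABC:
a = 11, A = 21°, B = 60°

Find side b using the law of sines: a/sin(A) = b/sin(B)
a/sin(A) = b/sin(B)  ⇒  b = a·sin(B)/sin(A) = 11·sin(60°)/sin(21°)
sin(60°) ≈ 0.866025, sin(21°) ≈ 0.358368
b ≈ 11·0.866025/0.358368 ≈ 9.52628/0.358368 ≈ 26.5824

b = 26.58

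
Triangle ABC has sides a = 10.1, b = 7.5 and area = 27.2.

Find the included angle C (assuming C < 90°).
Area = ½·a·b·sin(C)  ⇒  sin(C) = 2·Area/(a·b) = 2·27.2/(10.1·7.5) = 54.4/75.75 ≈ 0.718152
C = arcsin(0.718152) ≈ 45.9021° (taking the acute solution since C < 90°)

C = 45.9°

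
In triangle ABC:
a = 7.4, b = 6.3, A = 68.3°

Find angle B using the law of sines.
a/sin(A) = b/sin(B)  ⇒  sin(B) = b·sin(A)/a = 6.3·sin(68.3°)/7.4
sin(68.3°) ≈ 0.929133
sin(B) ≈ 6.3·0.929133/7.4 ≈ 5.85354/7.4 ≈ 0.791018
B = arcsin(0.791018) ≈ 52.2808°
(Since b ≤ a we need B ≤ A, so the obtuse alternative 180° − 52.2808° ≈ 127.719° is rejected.)

B = 52.28°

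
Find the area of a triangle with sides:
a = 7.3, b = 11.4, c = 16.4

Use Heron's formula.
s = (7.3 + 11.4 + 16.4)/2 = 35.1/2 = 17.55
s − a = 10.25, s − b = 6.15, s − c = 1.15
s(s−a)(s−b)(s−c) = 17.55·10.25·6.15·1.15 ≈ 1272.25
Area = √1272.25 ≈ 35.6687

Area = 35.67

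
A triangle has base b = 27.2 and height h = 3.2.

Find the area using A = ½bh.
A = ½·b·h = ½·27.2·3.2 = ½·87.04 = 43.52

Area = 43.52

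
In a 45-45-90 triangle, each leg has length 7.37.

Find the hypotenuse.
In a 45-45-90 triangle the sides are in ratio 1 : 1 : √2, so hypotenuse = leg·√2.
Hypotenuse = 7.37·√2 ≈ 7.37·1.41421 ≈ 10.4228

Hypotenuse = 7.37√2 = 10.42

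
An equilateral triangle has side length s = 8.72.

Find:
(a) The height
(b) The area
(a) The height splits the triangle into two 30-60-90 halves: h = s·√3/2 = 8.72·1.73205/2 ≈ 15.1035/2 ≈ 7.55174
(b) Area = (√3/4)·s² = (√3/4)·8.72² = (√3/4)·76.0384 ≈ 0.433013·76.0384 ≈ 32.9256

Height = 7.552, Area = 32.93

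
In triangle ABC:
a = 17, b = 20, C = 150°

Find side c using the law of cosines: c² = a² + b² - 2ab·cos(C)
c² = 17² + 20² − 2·17·20·cos(150°)
cos(150°) ≈ -0.866025
c² ≈ 289 + 400 − 680·(-0.866025) ≈ 689 + 588.897 ≈ 1277.9
c ≈ √1277.9 ≈ 35.7477

c = 35.75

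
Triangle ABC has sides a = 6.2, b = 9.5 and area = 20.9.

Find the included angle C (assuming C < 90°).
Area = ½·a·b·sin(C)  ⇒  sin(C) = 2·Area/(a·b) = 2·20.9/(6.2·9.5) = 41.8/58.9 ≈ 0.709677
C = arcsin(0.709677) ≈ 45.2087° (taking the acute solution since C < 90°)

C = 45.21°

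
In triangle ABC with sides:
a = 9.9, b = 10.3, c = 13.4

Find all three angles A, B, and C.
Law of cosines for each angle (a² = 98.01, b² = 106.09, c² = 179.56):
cos(A) = (b² + c² − a²)/(2bc) = (106.09 + 179.56 − 98.01)/(2·10.3·13.4) = 187.64/276.04 ≈ 0.679757  ⇒  A ≈ 47.1754°
cos(B) = (a² + c² − b²)/(2ac) = (98.01 + 179.56 − 106.09)/(2·9.9·13.4) = 171.48/265.32 ≈ 0.646314  ⇒  B ≈ 49.7357°
cos(C) = (a² + b² − c²)/(2ab) = (98.01 + 106.09 − 179.56)/(2·9.9·10.3) = 24.54/203.94 ≈ 0.12033  ⇒  C ≈ 83.0889°
Check: A + B + C ≈ 180°

A = 47.18°, B = 49.74°, C = 83.09°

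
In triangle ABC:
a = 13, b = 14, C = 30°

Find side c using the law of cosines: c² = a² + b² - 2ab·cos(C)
c² = 13² + 14² − 2·13·14·cos(30°)
cos(30°) ≈ 0.866025
c² ≈ 169 + 196 − 364·(0.866025) ≈ 365 − 315.233 ≈ 49.7668
c ≈ √49.7668 ≈ 7.05456

c = 7.055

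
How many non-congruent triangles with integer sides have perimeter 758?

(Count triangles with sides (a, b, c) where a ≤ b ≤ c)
Let a ≤ b ≤ c with a + b + c = 758. The only binding inequality is a + b > c, i.e. 758 − c > c, so c < 758/2; and c ≥ 758/3 since c is the largest side.
So 253 ≤ c ≤ 378. For each c, b runs from ⌈(758 − c)/2⌉ up to c (then a = 758 − b − c satisfies 1 ≤ a ≤ b automatically), giving c − ⌈(758 − c)/2⌉ + 1 choices.
Summing over c: 1 + 3 + 4 + 6 + … + 187 + 189  (126 terms, c = 253, …, 378) = 11970
Check (closed form: nearest integer to p²/48 for even p, (p+3)²/48 for odd p): 758²/48 = 574564/48 ≈ 11970.08 → 11970

11970 triangles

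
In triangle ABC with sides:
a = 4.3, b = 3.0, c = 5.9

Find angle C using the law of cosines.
c² = a² + b² − 2ab·cos(C)  ⇒  cos(C) = (a² + b² − c²)/(2ab)
cos(C) = (4.3² + 3.0² − 5.9²)/(2·4.3·3.0) = (18.49 + 9 − 34.81)/25.8 = -7.32/25.8 ≈ -0.283721
C = arccos(-0.283721) ≈ 106.482°

C = 106.5°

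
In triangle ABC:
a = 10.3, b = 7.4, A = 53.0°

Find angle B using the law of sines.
a/sin(A) = b/sin(B)  ⇒  sin(B) = b·sin(A)/a = 7.4·sin(53.0°)/10.3
sin(53.0°) ≈ 0.798636
sin(B) ≈ 7.4·0.798636/10.3 ≈ 5.9099/10.3 ≈ 0.573777
B = arcsin(0.573777) ≈ 35.014°
(Since b ≤ a we need B ≤ A, so the obtuse alternative 180° − 35.014° ≈ 144.986° is rejected.)

B = 35.01°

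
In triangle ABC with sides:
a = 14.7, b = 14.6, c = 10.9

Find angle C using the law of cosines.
c² = a² + b² − 2ab·cos(C)  ⇒  cos(C) = (a² + b² − c²)/(2ab)
cos(C) = (14.7² + 14.6² − 10.9²)/(2·14.7·14.6) = (216.09 + 213.16 − 118.81)/429.24 = 310.44/429.24 ≈ 0.723232
C = arccos(0.723232) ≈ 43.6781°

C = 43.68°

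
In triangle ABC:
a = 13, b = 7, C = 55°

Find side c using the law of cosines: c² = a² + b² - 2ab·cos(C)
c² = 13² + 7² − 2·13·7·cos(55°)
cos(55°) ≈ 0.573576
c² ≈ 169 + 49 − 182·(0.573576) ≈ 218 − 104.391 ≈ 113.609
c ≈ √113.609 ≈ 10.6588

c = 10.66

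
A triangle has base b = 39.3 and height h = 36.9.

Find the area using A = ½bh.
A = ½·b·h = ½·39.3·36.9 = ½·1450.17 = 725.085

Area = 725.085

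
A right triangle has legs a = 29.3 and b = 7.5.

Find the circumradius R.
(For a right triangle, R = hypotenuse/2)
Hypotenuse c = √(a² + b²) = √(858.49 + 56.25) = √914.74 ≈ 30.2447
R = c/2 ≈ 30.2447/2 ≈ 15.1223

R = 15.12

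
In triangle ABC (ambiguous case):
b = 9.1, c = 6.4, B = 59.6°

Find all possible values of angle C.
b/sin(B) = c/sin(C)  ⇒  sin(C) = c·sin(B)/b = 6.4·sin(59.6°)/9.1
sin(59.6°) ≈ 0.862514
sin(C) ≈ 6.4·0.862514/9.1 ≈ 5.52009/9.1 ≈ 0.606603
Candidate 1: C₁ = arcsin(0.606603) ≈ 37.3443°  →  A = 180° − 59.6° − 37.3443° ≈ 83.0557° > 0, valid
Candidate 2: C₂ = 180° − C₁ ≈ 142.656°  →  A = 180° − 59.6° − 142.656° ≈ -22.2557° ≤ 0, not a valid triangle

C = 37.34° (one solution)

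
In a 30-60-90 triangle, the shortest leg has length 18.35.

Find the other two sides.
In a 30-60-90 triangle the sides are in ratio 1 : √3 : 2 (short leg : long leg : hypotenuse).
Long leg = 18.35·√3 ≈ 18.35·1.73205 ≈ 31.7831
Hypotenuse = 2·18.35 = 36.7

Long leg = 18.35√3 = 31.78, Hypotenuse = 36.7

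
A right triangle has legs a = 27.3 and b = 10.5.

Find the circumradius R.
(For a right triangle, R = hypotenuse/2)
Hypotenuse c = √(a² + b²) = √(745.29 + 110.25) = √855.54 ≈ 29.2496
R = c/2 ≈ 29.2496/2 ≈ 14.6248

R = 14.62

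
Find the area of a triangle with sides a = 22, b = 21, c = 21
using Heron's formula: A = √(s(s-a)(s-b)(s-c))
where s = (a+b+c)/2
s = (22 + 21 + 21)/2 = 64/2 = 32
s − a = 10, s − b = 11, s − c = 11
s(s−a)(s−b)(s−c) = 32·10·11·11 = 38720
Area = √38720 ≈ 196.774

s = 32.0, Area = 196.8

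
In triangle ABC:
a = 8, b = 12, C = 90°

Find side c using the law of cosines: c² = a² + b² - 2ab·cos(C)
c² = 8² + 12² − 2·8·12·cos(90°)
cos(90°) ≈ 0
c² ≈ 64 + 144 − 192·(0) ≈ 208 − 0 ≈ 208
c ≈ √208 ≈ 14.4222

c = 14.42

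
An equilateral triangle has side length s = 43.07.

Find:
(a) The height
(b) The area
(a) The height splits the triangle into two 30-60-90 halves: h = s·√3/2 = 43.07·1.73205/2 ≈ 74.5994/2 ≈ 37.2997
(b) Area = (√3/4)·s² = (√3/4)·43.07² = (√3/4)·1855.0249 ≈ 0.433013·1855.0249 ≈ 803.249

Height = 37.3, Area = 803.2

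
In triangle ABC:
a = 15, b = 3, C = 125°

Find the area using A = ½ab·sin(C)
A = ½·a·b·sin(C) = ½·15·3·sin(125°)
sin(125°) ≈ 0.819152
A ≈ ½·45·0.819152 = 22.5·0.819152 ≈ 18.4309

Area = 18.43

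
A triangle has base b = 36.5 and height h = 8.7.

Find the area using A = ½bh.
A = ½·b·h = ½·36.5·8.7 = ½·317.55 = 158.775

Area = 158.775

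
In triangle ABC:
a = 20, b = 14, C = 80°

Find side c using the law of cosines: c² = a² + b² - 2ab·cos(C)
c² = 20² + 14² − 2·20·14·cos(80°)
cos(80°) ≈ 0.173648
c² ≈ 400 + 196 − 560·(0.173648) ≈ 596 − 97.243 ≈ 498.757
c ≈ √498.757 ≈ 22.3329

c = 22.33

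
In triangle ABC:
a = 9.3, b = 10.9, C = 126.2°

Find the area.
Two sides and the included angle (SAS): A = ½·a·b·sin(C) = ½·9.3·10.9·sin(126.2°)
sin(126.2°) ≈ 0.80696
A ≈ ½·101.37·0.80696 = 50.685·0.80696 ≈ 40.9008

Area = 40.9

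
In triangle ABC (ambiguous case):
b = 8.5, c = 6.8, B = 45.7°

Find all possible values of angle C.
b/sin(B) = c/sin(C)  ⇒  sin(C) = c·sin(B)/b = 6.8·sin(45.7°)/8.5
sin(45.7°) ≈ 0.715693
sin(C) ≈ 6.8·0.715693/8.5 ≈ 4.86671/8.5 ≈ 0.572554
Candidate 1: C₁ = arcsin(0.572554) ≈ 34.9285°  →  A = 180° − 45.7° − 34.9285° ≈ 99.3715° > 0, valid
Candidate 2: C₂ = 180° − C₁ ≈ 145.071°  →  A = 180° − 45.7° − 145.071° ≈ -10.7715° ≤ 0, not a valid triangle

C = 34.93° (one solution)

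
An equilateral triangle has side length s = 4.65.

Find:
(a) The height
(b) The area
(a) The height splits the triangle into two 30-60-90 halves: h = s·√3/2 = 4.65·1.73205/2 ≈ 8.05404/2 ≈ 4.02702
(b) Area = (√3/4)·s² = (√3/4)·4.65² = (√3/4)·21.6225 ≈ 0.433013·21.6225 ≈ 9.36282

Height = 4.027, Area = 9.363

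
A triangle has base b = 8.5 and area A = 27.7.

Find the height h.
A = ½·b·h  ⇒  h = 2A/b = 2·27.7/8.5 = 55.4/8.5 ≈ 6.51765

h = 6.518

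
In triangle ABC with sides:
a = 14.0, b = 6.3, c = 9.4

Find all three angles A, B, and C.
Law of cosines for each angle (a² = 196, b² = 39.69, c² = 88.36):
cos(A) = (b² + c² − a²)/(2bc) = (39.69 + 88.36 − 196)/(2·6.3·9.4) = -67.95/118.44 ≈ -0.573708  ⇒  A ≈ 125.009°
cos(B) = (a² + c² − b²)/(2ac) = (196 + 88.36 − 39.69)/(2·14.0·9.4) = 244.67/263.2 ≈ 0.929597  ⇒  B ≈ 21.6279°
cos(C) = (a² + b² − c²)/(2ab) = (196 + 39.69 − 88.36)/(2·14.0·6.3) = 147.33/176.4 ≈ 0.835204  ⇒  C ≈ 33.3629°
Check: A + B + C ≈ 180°

A = 125°, B = 21.63°, C = 33.36°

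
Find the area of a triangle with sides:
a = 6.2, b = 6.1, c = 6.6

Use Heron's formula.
s = (6.2 + 6.1 + 6.6)/2 = 18.9/2 = 9.45
s − a = 3.25, s − b = 3.35, s − c = 2.85
s(s−a)(s−b)(s−c) = 9.45·3.25·3.35·2.85 ≈ 293.228
Area = √293.228 ≈ 17.1239

Area = 17.12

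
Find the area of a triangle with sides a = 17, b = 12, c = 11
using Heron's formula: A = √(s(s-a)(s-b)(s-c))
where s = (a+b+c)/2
s = (17 + 12 + 11)/2 = 40/2 = 20
s − a = 3, s − b = 8, s − c = 9
s(s−a)(s−b)(s−c) = 20·3·8·9 = 4320
Area = √4320 ≈ 65.7267

s = 20.0, Area = 65.73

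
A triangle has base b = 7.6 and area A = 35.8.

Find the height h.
A = ½·b·h  ⇒  h = 2A/b = 2·35.8/7.6 = 71.6/7.6 ≈ 9.42105

h = 9.421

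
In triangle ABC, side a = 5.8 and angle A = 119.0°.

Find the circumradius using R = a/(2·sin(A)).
R = a/(2·sin(A)) = 5.8/(2·sin(119.0°))
sin(119.0°) ≈ 0.87462
R ≈ 5.8/(2·0.87462) = 5.8/1.74924 ≈ 3.31573

R = 3.316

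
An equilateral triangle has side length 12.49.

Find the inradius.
r = Area/s with s the semi-perimeter.
Area = (√3/4)·12.49² = (√3/4)·156.0001 ≈ 0.433013·156.0001 ≈ 67.55
s = 3·12.49/2 = 18.735
r ≈ 67.55/18.735 ≈ 3.60555
(Equivalently r = side/(2√3) = 12.49/3.4641 ≈ 3.60555.)

r = 3.606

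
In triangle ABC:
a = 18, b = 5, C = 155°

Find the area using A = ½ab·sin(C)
A = ½·a·b·sin(C) = ½·18·5·sin(155°)
sin(155°) ≈ 0.422618
A ≈ ½·90·0.422618 = 45·0.422618 ≈ 19.0178

Area = 19.02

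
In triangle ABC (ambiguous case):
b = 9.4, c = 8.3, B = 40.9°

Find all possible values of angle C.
b/sin(B) = c/sin(C)  ⇒  sin(C) = c·sin(B)/b = 8.3·sin(40.9°)/9.4
sin(40.9°) ≈ 0.654741
sin(C) ≈ 8.3·0.654741/9.4 ≈ 5.43435/9.4 ≈ 0.578122
Candidate 1: C₁ = arcsin(0.578122) ≈ 35.3186°  →  A = 180° − 40.9° − 35.3186° ≈ 103.781° > 0, valid
Candidate 2: C₂ = 180° − C₁ ≈ 144.681°  →  A = 180° − 40.9° − 144.681° ≈ -5.5814° ≤ 0, not a valid triangle

C = 35.32° (one solution)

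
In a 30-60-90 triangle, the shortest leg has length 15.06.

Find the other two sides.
In a 30-60-90 triangle the sides are in ratio 1 : √3 : 2 (short leg : long leg : hypotenuse).
Long leg = 15.06·√3 ≈ 15.06·1.73205 ≈ 26.0847
Hypotenuse = 2·15.06 = 30.12

Long leg = 15.06√3 = 26.08, Hypotenuse = 30.12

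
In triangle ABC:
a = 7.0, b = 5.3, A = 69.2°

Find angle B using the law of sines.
a/sin(A) = b/sin(B)  ⇒  sin(B) = b·sin(A)/a = 5.3·sin(69.2°)/7.0
sin(69.2°) ≈ 0.934826
sin(B) ≈ 5.3·0.934826/7.0 ≈ 4.95458/7.0 ≈ 0.707797
B = arcsin(0.707797) ≈ 45.0559°
(Since b ≤ a we need B ≤ A, so the obtuse alternative 180° − 45.0559° ≈ 134.944° is rejected.)

B = 45.06°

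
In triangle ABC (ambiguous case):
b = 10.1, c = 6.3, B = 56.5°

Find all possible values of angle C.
b/sin(B) = c/sin(C)  ⇒  sin(C) = c·sin(B)/b = 6.3·sin(56.5°)/10.1
sin(56.5°) ≈ 0.833886
sin(C) ≈ 6.3·0.833886/10.1 ≈ 5.25348/10.1 ≈ 0.520147
Candidate 1: C₁ = arcsin(0.520147) ≈ 31.3421°  →  A = 180° − 56.5° − 31.3421° ≈ 92.1579° > 0, valid
Candidate 2: C₂ = 180° − C₁ ≈ 148.658°  →  A = 180° − 56.5° − 148.658° ≈ -25.1579° ≤ 0, not a valid triangle

C = 31.34° (one solution)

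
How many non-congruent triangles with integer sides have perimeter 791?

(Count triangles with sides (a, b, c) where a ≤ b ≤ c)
Let a ≤ b ≤ c with a + b + c = 791. The only binding inequality is a + b > c, i.e. 791 − c > c, so c < 791/2; and c ≥ 791/3 since c is the largest side.
So 264 ≤ c ≤ 395. For each c, b runs from ⌈(791 − c)/2⌉ up to c (then a = 791 − b − c satisfies 1 ≤ a ≤ b automatically), giving c − ⌈(791 − c)/2⌉ + 1 choices.
Summing over c: 1 + 3 + 4 + 6 + … + 196 + 198  (132 terms, c = 264, …, 395) = 13134
Check (closed form: nearest integer to p²/48 for even p, (p+3)²/48 for odd p): (791+3)²/48 = 794²/48 = 630436/48 ≈ 13134.08 → 13134

13134 triangles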